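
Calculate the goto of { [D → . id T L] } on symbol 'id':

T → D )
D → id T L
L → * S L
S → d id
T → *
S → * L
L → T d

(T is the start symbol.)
{ [D → . id T L], [D → id . T L], [T → . *], [T → . D )] }

GOTO(I, 'id') = CLOSURE({ [A → αX.β] : [A → α.Xβ] ∈ I, X = 'id' })

Items with dot before 'id', with the dot advanced:
  [D → . id T L] → [D → id . T L]
Closure of the advanced items:
  [D → id . T L] has the dot before T: add [T → . D )], [T → . *]
  [T → . D )] has the dot before D: add [D → . id T L]

GOTO = { [D → . id T L], [D → id . T L], [T → . *], [T → . D )] }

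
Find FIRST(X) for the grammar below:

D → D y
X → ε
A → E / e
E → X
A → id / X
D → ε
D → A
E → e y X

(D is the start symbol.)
{ ε }

From X → ε:
  - ε-production, so ε ∈ FIRST(X)

Collecting: FIRST(X) = { ε }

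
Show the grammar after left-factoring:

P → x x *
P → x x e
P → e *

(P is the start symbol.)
Left-factoring transforms A → αβ₁ | αβ₂ into A → αA' and A' → β₁ | β₂
(α is the longest common prefix among the alternatives). Repeat until
no nonterminal has two alternatives with a common prefix.

Round 1: P has alternatives sharing prefix 'x x'. Introduce P': P → x x P'
  Add: P' → *
  Add: P' → e

No remaining common prefixes — done.

Resulting grammar:
P → x x P'
P' → *
P' → e
P → e *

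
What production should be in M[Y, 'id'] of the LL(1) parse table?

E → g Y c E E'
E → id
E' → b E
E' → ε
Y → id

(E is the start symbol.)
Y → id

To find M[Y, 'id'], we find productions for Y where 'id' is in the predict set (PREDICT(N → α) = (FIRST(α) \ {ε}) ∪ (FOLLOW(N) if α ⇒* ε)).

Y → id: PREDICT = { 'id' }
  'id' is in predict set, so this production goes in M[Y, 'id']

M[Y, 'id'] = Y → id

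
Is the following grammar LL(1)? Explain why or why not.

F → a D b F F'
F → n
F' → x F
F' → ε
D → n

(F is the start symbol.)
No. Predict set conflict for F': { 'x' }

A grammar is LL(1) if for each non-terminal N with multiple productions, the predict sets of those productions are pairwise disjoint, where PREDICT(N → α) = (FIRST(α) \ {ε}) ∪ (FOLLOW(N) if α ⇒* ε).

Relevant sets:
  FOLLOW(F') = { $, 'x' }

For F:
  PREDICT(F → a D b F F') = { 'a' }
  PREDICT(F → n) = { 'n' }
For F':
  PREDICT(F' → x F) = { 'x' }
  PREDICT(F' → ε) = { $, 'x' }
D has a single production, so nothing to check there.

Conflict found: Predict set conflict for F': { 'x' }
The grammar is NOT LL(1).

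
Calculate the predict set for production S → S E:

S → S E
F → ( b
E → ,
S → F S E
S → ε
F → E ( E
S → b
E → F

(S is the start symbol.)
PREDICT(S → S E) = (FIRST(RHS) \ {ε}) ∪ (FOLLOW(S) if ε ∈ FIRST(RHS), i.e. RHS ⇒* ε)
FIRST(S) = { '(', ',', 'b', ε }
FIRST(E) = { '(', ',' }
FIRST(S E) = { '(', ',', 'b' }
ε ∉ FIRST(S E), so FOLLOW(S) is not added.
PREDICT(S → S E) = { '(', ',', 'b' }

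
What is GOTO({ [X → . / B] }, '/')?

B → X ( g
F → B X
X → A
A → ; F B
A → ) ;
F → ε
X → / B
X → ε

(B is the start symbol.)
GOTO(I, '/') = CLOSURE({ [A → αX.β] : [A → α.Xβ] ∈ I, X = '/' })

Items with dot before '/', with the dot advanced:
  [X → . / B] → [X → / . B]
Closure of the advanced items:
  [X → / . B] has the dot before B: add [B → . X ( g]
  [B → . X ( g] has the dot before X: add [X → . A], [X → . / B], [X → .]
  [X → . A] has the dot before A: add [A → . ; F B], [A → . ) ;]

GOTO = { [A → . ) ;], [A → . ; F B], [B → . X ( g], [X → . / B], [X → . A], [X → .], [X → / . B] }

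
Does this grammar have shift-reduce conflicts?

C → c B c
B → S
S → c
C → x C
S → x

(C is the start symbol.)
No shift-reduce conflicts

Augment with C' → C and build the canonical LR(0) collection (I0 = CLOSURE({[C' → . C]}), then GOTO on every symbol after a dot until no new states appear). It has 10 states:
  I0: { [C → . c B c], [C → . x C], [C' → . C] }  — shift
  I1: { [C' → C .] }  — accept
  I2: { [B → . S], [C → c . B c], [S → . c], [S → . x] }  — shift
  I3: { [C → . c B c], [C → . x C], [C → x . C] }  — shift
  I4: { [C → x C .] }  — reduce
  I5: { [C → c B . c] }  — shift
  I6: { [B → S .] }  — reduce
  I7: { [S → c .] }  — reduce
  I8: { [S → x .] }  — reduce
  I9: { [C → c B c .] }  — reduce

No state contains both a complete item and a shift item.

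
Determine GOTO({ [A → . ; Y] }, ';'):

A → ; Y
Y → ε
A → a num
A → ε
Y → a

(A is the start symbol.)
{ [A → ; . Y], [Y → . a], [Y → .] }

GOTO(I, ';') = CLOSURE({ [A → αX.β] : [A → α.Xβ] ∈ I, X = ';' })

Items with dot before ';', with the dot advanced:
  [A → . ; Y] → [A → ; . Y]
Closure of the advanced items:
  [A → ; . Y] has the dot before Y: add [Y → .], [Y → . a]

GOTO = { [A → ; . Y], [Y → . a], [Y → .] }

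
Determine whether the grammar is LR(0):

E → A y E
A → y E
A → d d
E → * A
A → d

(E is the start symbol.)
No. Shift-reduce conflict between [A → d .] and [A → d . d]

A grammar is LR(0) if no state in the canonical LR(0) collection has:
  - both a shift item (dot before a terminal) and a complete item (shift-reduce conflict), or
  - two or more complete items (reduce-reduce conflict; the accept item [E' → E .] counts as a complete item here).

Augment with E' → E and build the canonical LR(0) collection (I0 = CLOSURE({[E' → . E]}), then GOTO on every symbol after a dot until no new states appear). It has 11 states:
  I0: { [A → . d d], [A → . d], [A → . y E], [E → . * A], [E → . A y E], [E' → . E] }  — shift
  I1: { [A → . d d], [A → . d], [A → . y E], [E → * . A] }  — shift
  I2: { [E → A . y E] }  — shift
  I3: { [E' → E .] }  — accept
  I4: { [A → d . d], [A → d .] }  — shift, reduce
  I5: { [A → . d d], [A → . d], [A → . y E], [A → y . E], [E → . * A], [E → . A y E] }  — shift
  I6: { [A → y E .] }  — reduce
  I7: { [A → d d .] }  — reduce
  I8: { [A → . d d], [A → . d], [A → . y E], [E → . * A], [E → . A y E], [E → A y . E] }  — shift
  I9: { [E → A y E .] }  — reduce
  I10: { [E → * A .] }  — reduce

Conflict in state I4:
  Shift-reduce conflict between [A → d .] and [A → d . d]
So the grammar is NOT LR(0).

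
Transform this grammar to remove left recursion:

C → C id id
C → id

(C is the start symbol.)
C → id C'
C' → id id C'
C' → ε

C is directly left-recursive. The standard transformation for
  A → A α₁ | ... | A α_m | β₁ | ... | β_n
is
  A  → β₁ A' | ... | β_n A'
  A' → α₁ A' | ... | α_m A' | ε

C → id becomes C → id C'
C → C id id becomes C' → id id C'
Add C' → ε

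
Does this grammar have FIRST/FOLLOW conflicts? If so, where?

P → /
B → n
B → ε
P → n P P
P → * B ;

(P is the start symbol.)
No FIRST/FOLLOW conflicts.

A FIRST/FOLLOW conflict occurs when a non-terminal N has a nullable alternative N → β (β ⇒* ε) and another alternative N → α with FIRST(α) ∩ FOLLOW(N) ≠ ∅: on such a lookahead the parser cannot decide between expanding α and letting N vanish via β.

Nullable non-terminals: B.

B: nullable alternative(s) B → ε; FOLLOW(B) = { ';' }
  B → n: FIRST \ {ε} = { 'n' } — disjoint from FOLLOW(B)
  B → ε: FIRST \ {ε} = { } — this is the only nullable alternative, skip

P has no nullable alternative, so no FIRST/FOLLOW check is needed there.

No FIRST/FOLLOW conflicts found.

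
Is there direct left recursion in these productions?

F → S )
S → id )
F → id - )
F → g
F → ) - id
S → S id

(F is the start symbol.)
Yes, S is left-recursive

F → S ): starts with S
S → id ): starts with id
F → id - ): starts with id
F → g: starts with g
F → ) - id: starts with ')'
S → S id: LEFT RECURSIVE (starts with S)

The grammar has direct left recursion on: S.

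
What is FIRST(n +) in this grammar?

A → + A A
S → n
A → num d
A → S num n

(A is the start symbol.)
To compute FIRST(n +), process the symbols left to right:
Symbol n is a terminal. Add 'n' and stop.
FIRST(n +) = { 'n' }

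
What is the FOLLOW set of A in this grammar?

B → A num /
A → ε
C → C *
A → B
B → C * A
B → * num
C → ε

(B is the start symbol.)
To compute FOLLOW(A), find every occurrence of A on a right-hand side N → α A β: add FIRST(β) \ {ε}, and if β is empty or nullable also add FOLLOW(N). Iterate to a fixed point.

In B → A num /: A is followed by num '/', add FIRST(num '/') \ {ε} = { 'num' }
In B → C * A: A is at the end, add FOLLOW(B)

The FOLLOW sets referred to above (computed the same way, to a fixed point):
  FOLLOW(B) = { $, 'num' }

Taking the union: FOLLOW(A) = { $, 'num' }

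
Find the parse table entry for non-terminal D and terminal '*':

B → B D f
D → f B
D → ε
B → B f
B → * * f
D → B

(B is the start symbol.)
D → B

To find M[D, '*'], we find productions for D where '*' is in the predict set (PREDICT(N → α) = (FIRST(α) \ {ε}) ∪ (FOLLOW(N) if α ⇒* ε)).

Relevant sets:
  FIRST(B) = { '*' }
  FOLLOW(D) = { 'f' }

D → f B: PREDICT = { 'f' }
D → ε: PREDICT = { 'f' }
D → B: PREDICT = { '*' }
  '*' is in predict set, so this production goes in M[D, '*']

M[D, '*'] = D → B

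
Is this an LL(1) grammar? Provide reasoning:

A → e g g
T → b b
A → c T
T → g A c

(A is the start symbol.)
Yes, the grammar is LL(1).

A grammar is LL(1) if for each non-terminal N with multiple productions, the predict sets of those productions are pairwise disjoint, where PREDICT(N → α) = (FIRST(α) \ {ε}) ∪ (FOLLOW(N) if α ⇒* ε).

For A:
  PREDICT(A → e g g) = { 'e' }
  PREDICT(A → c T) = { 'c' }
For T:
  PREDICT(T → b b) = { 'b' }
  PREDICT(T → g A c) = { 'g' }

All predict sets are disjoint. The grammar IS LL(1).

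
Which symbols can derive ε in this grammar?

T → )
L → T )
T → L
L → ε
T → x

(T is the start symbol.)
A non-terminal is nullable if it can derive ε (the empty string): either it has an ε-production, or it has a production whose right-hand side consists entirely of nullable non-terminals.

ε-productions: L → ε
So L is immediately nullable.
T → L: every symbol on the right is nullable, so T is nullable too.
Every non-terminal is now nullable.
Nullable = { 'L', 'T' }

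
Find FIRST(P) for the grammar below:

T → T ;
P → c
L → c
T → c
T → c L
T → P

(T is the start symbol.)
{ 'c' }

To compute FIRST(P), examine every production with P on the left-hand side, reading each right-hand side left to right until a non-nullable symbol is reached.

From P → c:
  - c is a terminal: add 'c' and stop

Collecting: FIRST(P) = { 'c' }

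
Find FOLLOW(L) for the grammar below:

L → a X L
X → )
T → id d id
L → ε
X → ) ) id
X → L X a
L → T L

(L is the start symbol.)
{ $, ')', 'a', 'id' }

To compute FOLLOW(L), find every occurrence of L on a right-hand side N → α L β: add FIRST(β) \ {ε}, and if β is empty or nullable also add FOLLOW(N). Iterate to a fixed point.

L is the start symbol, so $ ∈ FOLLOW(L).
In L → a X L: L is at the end; this adds FOLLOW(L) to itself — nothing new
In X → L X a: L is followed by X a, add FIRST(X a) \ {ε} = { ')', 'a', 'id' }
In L → T L: L is at the end; this adds FOLLOW(L) to itself — nothing new

Taking the union: FOLLOW(L) = { $, ')', 'a', 'id' }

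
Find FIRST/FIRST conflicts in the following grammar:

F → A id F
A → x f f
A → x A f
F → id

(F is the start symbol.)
FIRST sets of the non-terminals at (or reachable through a nullable prefix from) the front of some alternative:
  FIRST(A) = { 'x' }

Productions for F:
  F → A id F: FIRST = { 'x' }
  F → id: FIRST = { 'id' }
Productions for A:
  A → x f f: FIRST = { 'x' }
  A → x A f: FIRST = { 'x' }

Conflict for A: A → x f f and A → x A f
  Overlap: { 'x' }

Answer: Yes. A → x f f / A → x A f on { 'x' }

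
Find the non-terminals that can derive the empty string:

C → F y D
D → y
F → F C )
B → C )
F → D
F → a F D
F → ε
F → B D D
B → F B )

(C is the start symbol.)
A non-terminal is nullable if it can derive ε (the empty string): either it has an ε-production, or it has a production whose right-hand side consists entirely of nullable non-terminals.

ε-productions: F → ε
So F is immediately nullable.
No further non-terminal can be added: every production for the remaining non-terminals contains a terminal or a non-nullable non-terminal.
Nullable = { 'F' }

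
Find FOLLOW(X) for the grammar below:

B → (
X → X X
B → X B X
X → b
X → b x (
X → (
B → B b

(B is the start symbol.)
{ $, '(', 'b' }

To compute FOLLOW(X), find every occurrence of X on a right-hand side N → α X β: add FIRST(β) \ {ε}, and if β is empty or nullable also add FOLLOW(N). Iterate to a fixed point.

In X → X X: X is followed by X, add FIRST(X) \ {ε} = { '(', 'b' }
In X → X X: X is at the end; this adds FOLLOW(X) to itself — nothing new
In B → X B X: X is followed by B X, add FIRST(B X) \ {ε} = { '(', 'b' }
In B → X B X: X is at the end, add FOLLOW(B)

The FOLLOW sets referred to above (computed the same way, to a fixed point):
  FOLLOW(B) = { $, '(', 'b' }

Taking the union: FOLLOW(X) = { $, '(', 'b' }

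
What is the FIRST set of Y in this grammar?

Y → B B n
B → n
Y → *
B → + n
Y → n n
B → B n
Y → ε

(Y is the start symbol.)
To compute FIRST(Y), examine every production with Y on the left-hand side, reading each right-hand side left to right until a non-nullable symbol is reached.

FIRST sets of the other non-terminals involved (by the same procedure, iterated to a fixed point):
  FIRST(B) = { '+', 'n' }

From Y → B B n:
  - B is a non-terminal: add FIRST(B) \ {ε} = { '+', 'n' }
    B is not nullable, so stop
From Y → *:
  - '*' is a terminal: add '*' and stop
From Y → n n:
  - n is a terminal: add 'n' and stop
From Y → ε:
  - ε-production, so ε ∈ FIRST(Y)

Collecting: FIRST(Y) = { '*', '+', 'n', ε }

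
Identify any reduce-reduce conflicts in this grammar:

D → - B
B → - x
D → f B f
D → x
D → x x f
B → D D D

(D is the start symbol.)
Yes — I14: [B → - x .] vs [D → x .]

A reduce-reduce conflict occurs when an LR(0) state has two complete items [A → α .] and [B → β .] — both call for a reduction, and with no lookahead the parser cannot choose between them.

Augment with D' → D and build the canonical LR(0) collection (I0 = CLOSURE({[D' → . D]}), then GOTO on every symbol after a dot until no new states appear). It has 15 states:
  I0: { [D → . - B], [D → . f B f], [D → . x x f], [D → . x], [D' → . D] }  — shift
  I1: { [B → . - x], [B → . D D D], [D → - . B], [D → . - B], [D → . f B f], [D → . x x f], [D → . x] }  — shift
  I2: { [D' → D .] }  — accept
  I3: { [B → . - x], [B → . D D D], [D → . - B], [D → . f B f], [D → . x x f], [D → . x], [D → f . B f] }  — shift
  I4: { [D → x . x f], [D → x .] }  — shift, reduce
  I5: { [D → x x . f] }  — shift
  I6: { [D → x x f .] }  — reduce
  I7: { [B → - . x], [B → . - x], [B → . D D D], [D → - . B], [D → . - B], [D → . f B f], [D → . x x f], [D → . x] }  — shift
  I8: { [D → f B . f] }  — shift
  I9: { [B → D . D D], [D → . - B], [D → . f B f], [D → . x x f], [D → . x] }  — shift
  I10: { [B → D D . D], [D → . - B], [D → . f B f], [D → . x x f], [D → . x] }  — shift
  I11: { [B → D D D .] }  — reduce
  I12: { [D → f B f .] }  — reduce
  I13: { [D → - B .] }  — reduce
  I14: { [B → - x .], [D → x . x f], [D → x .] }  — shift, 2 reduces

I14 contains complete items [B → - x .], [D → x .] — reduce-reduce conflict.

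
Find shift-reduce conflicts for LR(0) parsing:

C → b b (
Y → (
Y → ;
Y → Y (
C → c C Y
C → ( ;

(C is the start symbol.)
A shift-reduce conflict occurs when an LR(0) state has both:
  - a complete (reduce) item [A → α .] (dot at the end), and
  - a shift item [B → β . c γ] (dot before a terminal).

Augment with C' → C and build the canonical LR(0) collection (I0 = CLOSURE({[C' → . C]}), then GOTO on every symbol after a dot until no new states appear). It has 13 states:
  I0: { [C → . ( ;], [C → . b b (], [C → . c C Y], [C' → . C] }  — shift
  I1: { [C → ( . ;] }  — shift
  I2: { [C' → C .] }  — accept
  I3: { [C → b . b (] }  — shift
  I4: { [C → . ( ;], [C → . b b (], [C → . c C Y], [C → c . C Y] }  — shift
  I5: { [C → c C . Y], [Y → . (], [Y → . ;], [Y → . Y (] }  — shift
  I6: { [Y → ( .] }  — reduce
  I7: { [Y → ; .] }  — reduce
  I8: { [C → c C Y .], [Y → Y . (] }  — shift, reduce
  I9: { [Y → Y ( .] }  — reduce
  I10: { [C → b b . (] }  — shift
  I11: { [C → b b ( .] }  — reduce
  I12: { [C → ( ; .] }  — reduce

I8 contains reduce item [C → c C Y .] and shift item [Y → Y . (] — shift-reduce conflict.

Answer: Yes — I8: [C → c C Y .] vs [Y → Y . (]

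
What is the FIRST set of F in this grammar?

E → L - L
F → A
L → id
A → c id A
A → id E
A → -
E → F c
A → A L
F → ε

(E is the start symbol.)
{ '-', 'c', 'id', ε }

To compute FIRST(F), examine every production with F on the left-hand side, reading each right-hand side left to right until a non-nullable symbol is reached.

FIRST sets of the other non-terminals involved (by the same procedure, iterated to a fixed point):
  FIRST(A) = { '-', 'c', 'id' }

From F → A:
  - A is a non-terminal: add FIRST(A) \ {ε} = { '-', 'c', 'id' }
    A is not nullable, so stop
From F → ε:
  - ε-production, so ε ∈ FIRST(F)

Collecting: FIRST(F) = { '-', 'c', 'id', ε }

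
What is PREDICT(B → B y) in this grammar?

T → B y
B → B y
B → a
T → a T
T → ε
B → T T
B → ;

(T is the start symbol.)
PREDICT(B → B y) = (FIRST(RHS) \ {ε}) ∪ (FOLLOW(B) if ε ∈ FIRST(RHS), i.e. RHS ⇒* ε)
FIRST(B) = { ';', 'a', 'y', ε }
FIRST(B y) = { ';', 'a', 'y' }
ε ∉ FIRST(B y), so FOLLOW(B) is not added.
PREDICT(B → B y) = { ';', 'a', 'y' }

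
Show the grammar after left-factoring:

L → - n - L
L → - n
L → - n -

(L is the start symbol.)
Left-factoring transforms A → αβ₁ | αβ₂ into A → αA' and A' → β₁ | β₂
(α is the longest common prefix among the alternatives). Repeat until
no nonterminal has two alternatives with a common prefix.

Round 1: L has alternatives sharing prefix '- n'. Introduce L': L → - n L'
  Add: L' → - L
  Add: L' → ε
  Add: L' → -

Round 2: L' has alternatives sharing prefix '-'. Introduce L'': L' → - L''
  Add: L'' → L
  Add: L'' → ε

No remaining common prefixes — done.

Resulting grammar:
L → - n L'
L' → - L''
L'' → L
L'' → ε
L' → ε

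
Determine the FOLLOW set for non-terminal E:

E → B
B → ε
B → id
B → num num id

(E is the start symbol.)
To compute FOLLOW(E), find every occurrence of E on a right-hand side N → α E β: add FIRST(β) \ {ε}, and if β is empty or nullable also add FOLLOW(N). Iterate to a fixed point.

E is the start symbol, so $ ∈ FOLLOW(E).
E does not occur on any right-hand side.

Taking the union: FOLLOW(E) = { $ }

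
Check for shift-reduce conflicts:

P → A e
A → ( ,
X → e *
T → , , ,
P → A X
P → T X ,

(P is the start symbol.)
Yes — I11: [P → A e .] vs [X → e . *]

A shift-reduce conflict occurs when an LR(0) state has both:
  - a complete (reduce) item [A → α .] (dot at the end), and
  - a shift item [B → β . c γ] (dot before a terminal).

Augment with P' → P and build the canonical LR(0) collection (I0 = CLOSURE({[P' → . P]}), then GOTO on every symbol after a dot until no new states appear). It has 15 states:
  I0: { [A → . ( ,], [P → . A X], [P → . A e], [P → . T X ,], [P' → . P], [T → . , , ,] }  — shift
  I1: { [A → ( . ,] }  — shift
  I2: { [T → , . , ,] }  — shift
  I3: { [P → A . X], [P → A . e], [X → . e *] }  — shift
  I4: { [P' → P .] }  — accept
  I5: { [P → T . X ,], [X → . e *] }  — shift
  I6: { [P → T X . ,] }  — shift
  I7: { [X → e . *] }  — shift
  I8: { [X → e * .] }  — reduce
  I9: { [P → T X , .] }  — reduce
  I10: { [P → A X .] }  — reduce
  I11: { [P → A e .], [X → e . *] }  — shift, reduce
  I12: { [T → , , . ,] }  — shift
  I13: { [T → , , , .] }  — reduce
  I14: { [A → ( , .] }  — reduce

I11 contains reduce item [P → A e .] and shift item [X → e . *] — shift-reduce conflict.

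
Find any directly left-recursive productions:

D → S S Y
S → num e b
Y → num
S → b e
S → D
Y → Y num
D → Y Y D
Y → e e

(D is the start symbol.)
Yes, Y is left-recursive

D → S S Y: starts with S
S → num e b: starts with num
Y → num: starts with num
S → b e: starts with b
S → D: starts with D
Y → Y num: LEFT RECURSIVE (starts with Y)
D → Y Y D: starts with Y
Y → e e: starts with e

The grammar has direct left recursion on: Y.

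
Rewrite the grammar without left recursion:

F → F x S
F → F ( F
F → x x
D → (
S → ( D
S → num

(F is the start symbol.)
F is directly left-recursive. The standard transformation for
  A → A α₁ | ... | A α_m | β₁ | ... | β_n
is
  A  → β₁ A' | ... | β_n A'
  A' → α₁ A' | ... | α_m A' | ε

F → x x becomes F → x x F'
F → F x S becomes F' → x S F'
F → F ( F becomes F' → ( F F'
Add F' → ε

Productions for other non-terminals are unchanged:
  D → (
  S → ( D
  S → num

Resulting grammar:
F → x x F'
F' → x S F'
F' → ( F F'
F' → ε
D → (
S → ( D
S → num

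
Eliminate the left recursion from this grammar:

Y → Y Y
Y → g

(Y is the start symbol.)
Y → g Y'
Y' → Y Y'
Y' → ε

Y is directly left-recursive. The standard transformation for
  A → A α₁ | ... | A α_m | β₁ | ... | β_n
is
  A  → β₁ A' | ... | β_n A'
  A' → α₁ A' | ... | α_m A' | ε

Y → g becomes Y → g Y'
Y → Y Y becomes Y' → Y Y'
Add Y' → ε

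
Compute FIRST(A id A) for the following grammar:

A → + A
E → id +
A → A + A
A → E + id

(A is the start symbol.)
FIRST sets of the non-terminals involved (from the grammar, by fixed-point iteration):
  FIRST(A) = { '+', 'id' }

To compute FIRST(A id A), process the symbols left to right:
Symbol A is a non-terminal. Add FIRST(A) \ {ε} = { '+', 'id' }
A is not nullable (ε ∉ FIRST(A)), so stop here.
FIRST(A id A) = { '+', 'id' }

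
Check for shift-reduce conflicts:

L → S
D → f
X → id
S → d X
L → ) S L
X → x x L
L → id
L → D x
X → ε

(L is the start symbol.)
Yes — I5: [X → .] vs [X → . id]

A shift-reduce conflict occurs when an LR(0) state has both:
  - a complete (reduce) item [A → α .] (dot at the end), and
  - a shift item [B → β . c γ] (dot before a terminal).

Augment with L' → L and build the canonical LR(0) collection (I0 = CLOSURE({[L' → . L]}), then GOTO on every symbol after a dot until no new states appear). It has 16 states:
  I0: { [D → . f], [L → . ) S L], [L → . D x], [L → . S], [L → . id], [L' → . L], [S → . d X] }  — shift
  I1: { [L → ) . S L], [S → . d X] }  — shift
  I2: { [L → D . x] }  — shift
  I3: { [L' → L .] }  — accept
  I4: { [L → S .] }  — reduce
  I5: { [S → d . X], [X → . id], [X → . x x L], [X → .] }  — shift, reduce
  I6: { [D → f .] }  — reduce
  I7: { [L → id .] }  — reduce
  I8: { [S → d X .] }  — reduce
  I9: { [X → id .] }  — reduce
  I10: { [X → x . x L] }  — shift
  I11: { [D → . f], [L → . ) S L], [L → . D x], [L → . S], [L → . id], [S → . d X], [X → x x . L] }  — shift
  I12: { [X → x x L .] }  — reduce
  I13: { [L → D x .] }  — reduce
  I14: { [D → . f], [L → ) S . L], [L → . ) S L], [L → . D x], [L → . S], [L → . id], [S → . d X] }  — shift
  I15: { [L → ) S L .] }  — reduce

I5 contains reduce item [X → .] and shift items [X → . id], [X → . x x L] — shift-reduce conflict.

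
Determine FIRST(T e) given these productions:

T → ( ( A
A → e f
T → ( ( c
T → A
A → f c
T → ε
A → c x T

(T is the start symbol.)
FIRST sets of the non-terminals involved (from the grammar, by fixed-point iteration):
  FIRST(T) = { '(', 'c', 'e', 'f', ε }

To compute FIRST(T e), process the symbols left to right:
Symbol T is a non-terminal. Add FIRST(T) \ {ε} = { '(', 'c', 'e', 'f' }
T is nullable (ε ∈ FIRST(T)), continue to the next symbol.
Symbol e is a terminal. Add 'e' and stop.
FIRST(T e) = { '(', 'c', 'e', 'f' }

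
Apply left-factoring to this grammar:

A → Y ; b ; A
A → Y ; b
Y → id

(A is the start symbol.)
Left-factoring transforms A → αβ₁ | αβ₂ into A → αA' and A' → β₁ | β₂
(α is the longest common prefix among the alternatives). Repeat until
no nonterminal has two alternatives with a common prefix.

Round 1: A has alternatives sharing prefix 'Y ; b'. Introduce A': A → Y ; b A'
  Add: A' → ; A
  Add: A' → ε

No remaining common prefixes — done.

Resulting grammar:
A → Y ; b A'
A' → ; A
A' → ε
Y → id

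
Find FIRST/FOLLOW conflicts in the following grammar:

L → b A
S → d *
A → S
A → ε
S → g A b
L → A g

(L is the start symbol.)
Nullable non-terminals: A.
FIRST sets used below: FIRST(S) = { 'd', 'g' }

A: nullable alternative(s) A → ε; FOLLOW(A) = { $, 'b', 'g' }
  A → S: FIRST \ {ε} = { 'd', 'g' } — overlaps FOLLOW(A) on { 'g' }: CONFLICT
  A → ε: FIRST \ {ε} = { } — this is the only nullable alternative, skip

L, S have no nullable alternative, so no FIRST/FOLLOW check is needed there.

So the grammar has 1 FIRST/FOLLOW conflict (marked CONFLICT above).

Answer: Yes. A → S with FOLLOW(A) on { 'g' }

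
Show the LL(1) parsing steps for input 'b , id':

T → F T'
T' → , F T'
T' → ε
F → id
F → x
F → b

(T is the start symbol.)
Stack is shown with the top on the left.

Stack     Input     Action
--------------------------
T $       b , id $  output T → F T'
F T' $    b , id $  output F → b
b T' $    b , id $  match 'b'
T' $      , id $    output T' → , F T'
, F T' $  , id $    match ','
F T' $    id $      output F → id
id T' $   id $      match 'id'
T' $      $         output T' → ε
$         $         accept

The string is accepted.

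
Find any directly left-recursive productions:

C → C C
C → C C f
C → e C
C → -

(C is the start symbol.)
Yes, C is left-recursive

C → C C: LEFT RECURSIVE (starts with C)
C → C C f: LEFT RECURSIVE (starts with C)
C → e C: starts with e
C → -: starts with '-'

The grammar has direct left recursion on: C.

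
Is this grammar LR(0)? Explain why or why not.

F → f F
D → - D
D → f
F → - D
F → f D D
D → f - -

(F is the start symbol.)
No. Shift-reduce conflict between [D → f .] and [D → . - D]

Augment with F' → F and build the canonical LR(0) collection (I0 = CLOSURE({[F' → . F]}), then GOTO on every symbol after a dot until no new states appear). It has 18 states:
  I0: { [F → . - D], [F → . f D D], [F → . f F], [F' → . F] }  — shift
  I1: { [D → . - D], [D → . f - -], [D → . f], [F → - . D] }  — shift
  I2: { [F' → F .] }  — accept
  I3: { [D → . - D], [D → . f - -], [D → . f], [F → . - D], [F → . f D D], [F → . f F], [F → f . D D], [F → f . F] }  — shift
  I4: { [D → - . D], [D → . - D], [D → . f - -], [D → . f], [F → - . D] }  — shift
  I5: { [D → . - D], [D → . f - -], [D → . f], [F → f D . D] }  — shift
  I6: { [F → f F .] }  — reduce
  I7: { [D → . - D], [D → . f - -], [D → . f], [D → f . - -], [D → f .], [F → . - D], [F → . f D D], [F → . f F], [F → f . D D], [F → f . F] }  — shift, reduce
  I8: { [D → - . D], [D → . - D], [D → . f - -], [D → . f], [D → f - . -], [F → - . D] }  — shift
  I9: { [D → - . D], [D → . - D], [D → . f - -], [D → . f], [D → f - - .] }  — shift, reduce
  I10: { [D → - D .], [F → - D .] }  — 2 reduces
  I11: { [D → f . - -], [D → f .] }  — shift, reduce
  I12: { [D → f - . -] }  — shift
  I13: { [D → f - - .] }  — reduce
  I14: { [D → - . D], [D → . - D], [D → . f - -], [D → . f] }  — shift
  I15: { [D → - D .] }  — reduce
  I16: { [F → f D D .] }  — reduce
  I17: { [F → - D .] }  — reduce

Conflict in state I7:
  Shift-reduce conflict between [D → f .] and [D → . - D]
So the grammar is NOT LR(0).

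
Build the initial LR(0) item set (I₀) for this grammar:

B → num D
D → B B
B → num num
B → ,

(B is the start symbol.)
{ [B → . ,], [B → . num D], [B → . num num], [B' → . B] }

First, augment the grammar with B' → B
I₀ = CLOSURE({ [B' → . B] }):
  [B' → . B] has the dot before B: add [B → . num D], [B → . num num], [B → . ,]
No further items can be added.

I₀ = { [B → . ,], [B → . num D], [B → . num num], [B' → . B] }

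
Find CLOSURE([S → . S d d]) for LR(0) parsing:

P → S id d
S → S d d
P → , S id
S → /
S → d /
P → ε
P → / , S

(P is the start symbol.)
{ [S → . /], [S → . S d d], [S → . d /] }

Start with: [S → . S d d]
  [S → . S d d] has the dot before S: add [S → . /], [S → . d /]
No further items can be added.

CLOSURE = { [S → . /], [S → . S d d], [S → . d /] }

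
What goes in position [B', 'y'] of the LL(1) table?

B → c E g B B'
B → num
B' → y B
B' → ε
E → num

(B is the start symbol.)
B' → y B, B' → ε

To find M[B', 'y'], we find productions for B' where 'y' is in the predict set (PREDICT(N → α) = (FIRST(α) \ {ε}) ∪ (FOLLOW(N) if α ⇒* ε)).

Relevant sets:
  FOLLOW(B') = { $, 'y' }

B' → y B: PREDICT = { 'y' }
  'y' is in predict set, so this production goes in M[B', 'y']
B' → ε: PREDICT = { $, 'y' }
  'y' is in predict set, so this production goes in M[B', 'y']

M[B', 'y'] = B' → y B, B' → ε  (a multiply-defined cell — the grammar is not LL(1))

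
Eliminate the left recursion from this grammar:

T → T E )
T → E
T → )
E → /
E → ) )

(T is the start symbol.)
T is directly left-recursive. The standard transformation for
  A → A α₁ | ... | A α_m | β₁ | ... | β_n
is
  A  → β₁ A' | ... | β_n A'
  A' → α₁ A' | ... | α_m A' | ε

T → E becomes T → E T'
T → ) becomes T → ) T'
T → T E ) becomes T' → E ) T'
Add T' → ε

Productions for other non-terminals are unchanged:
  E → /
  E → ) )

Resulting grammar:
T → E T'
T → ) T'
T' → E ) T'
T' → ε
E → /
E → ) )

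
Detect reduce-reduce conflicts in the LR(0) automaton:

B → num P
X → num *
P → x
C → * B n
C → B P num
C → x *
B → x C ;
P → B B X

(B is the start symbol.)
No reduce-reduce conflicts

Augment with B' → B and build the canonical LR(0) collection (I0 = CLOSURE({[B' → . B]}), then GOTO on every symbol after a dot until no new states appear). It has 21 states:
  I0: { [B → . num P], [B → . x C ;], [B' → . B] }  — shift
  I1: { [B' → B .] }  — accept
  I2: { [B → . num P], [B → . x C ;], [B → num . P], [P → . B B X], [P → . x] }  — shift
  I3: { [B → . num P], [B → . x C ;], [B → x . C ;], [C → . * B n], [C → . B P num], [C → . x *] }  — shift
  I4: { [B → . num P], [B → . x C ;], [C → * . B n] }  — shift
  I5: { [B → . num P], [B → . x C ;], [C → B . P num], [P → . B B X], [P → . x] }  — shift
  I6: { [B → x C . ;] }  — shift
  I7: { [B → . num P], [B → . x C ;], [B → x . C ;], [C → . * B n], [C → . B P num], [C → . x *], [C → x . *] }  — shift
  I8: { [B → . num P], [B → . x C ;], [C → * . B n], [C → x * .] }  — shift, reduce
  I9: { [C → * B . n] }  — shift
  I10: { [C → * B n .] }  — reduce
  I11: { [B → x C ; .] }  — reduce
  I12: { [B → . num P], [B → . x C ;], [P → B . B X] }  — shift
  I13: { [C → B P . num] }  — shift
  I14: { [B → . num P], [B → . x C ;], [B → x . C ;], [C → . * B n], [C → . B P num], [C → . x *], [P → x .] }  — shift, reduce
  I15: { [C → B P num .] }  — reduce
  I16: { [P → B B . X], [X → . num *] }  — shift
  I17: { [P → B B X .] }  — reduce
  I18: { [X → num . *] }  — shift
  I19: { [X → num * .] }  — reduce
  I20: { [B → num P .] }  — reduce

No state contains more than one complete item.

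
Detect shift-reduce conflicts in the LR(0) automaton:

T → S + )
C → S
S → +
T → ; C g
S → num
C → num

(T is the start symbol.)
No shift-reduce conflicts

A shift-reduce conflict occurs when an LR(0) state has both:
  - a complete (reduce) item [A → α .] (dot at the end), and
  - a shift item [B → β . c γ] (dot before a terminal).

Augment with T' → T and build the canonical LR(0) collection (I0 = CLOSURE({[T' → . T]}), then GOTO on every symbol after a dot until no new states appear). It has 12 states:
  I0: { [S → . +], [S → . num], [T → . ; C g], [T → . S + )], [T' → . T] }  — shift
  I1: { [S → + .] }  — reduce
  I2: { [C → . S], [C → . num], [S → . +], [S → . num], [T → ; . C g] }  — shift
  I3: { [T → S . + )] }  — shift
  I4: { [T' → T .] }  — accept
  I5: { [S → num .] }  — reduce
  I6: { [T → S + . )] }  — shift
  I7: { [T → S + ) .] }  — reduce
  I8: { [T → ; C . g] }  — shift
  I9: { [C → S .] }  — reduce
  I10: { [C → num .], [S → num .] }  — 2 reduces
  I11: { [T → ; C g .] }  — reduce

No state contains both a complete item and a shift item.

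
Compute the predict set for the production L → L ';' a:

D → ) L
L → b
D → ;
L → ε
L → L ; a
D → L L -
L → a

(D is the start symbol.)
PREDICT(L → L ';' a) = (FIRST(RHS) \ {ε}) ∪ (FOLLOW(L) if ε ∈ FIRST(RHS), i.e. RHS ⇒* ε)
FIRST(L) = { ';', 'a', 'b', ε }
FIRST(L ';' a) = { ';', 'a', 'b' }
ε ∉ FIRST(L ';' a), so FOLLOW(L) is not added.
PREDICT(L → L ';' a) = { ';', 'a', 'b' }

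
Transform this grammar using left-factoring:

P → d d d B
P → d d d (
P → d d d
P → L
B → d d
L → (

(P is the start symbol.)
Left-factoring transforms A → αβ₁ | αβ₂ into A → αA' and A' → β₁ | β₂
(α is the longest common prefix among the alternatives). Repeat until
no nonterminal has two alternatives with a common prefix.

Round 1: P has alternatives sharing prefix 'd d d'. Introduce P': P → d d d P'
  Add: P' → B
  Add: P' → (
  Add: P' → ε

No remaining common prefixes — done.

Resulting grammar:
P → d d d P'
P' → B
P' → (
P' → ε
P → L
B → d d
L → (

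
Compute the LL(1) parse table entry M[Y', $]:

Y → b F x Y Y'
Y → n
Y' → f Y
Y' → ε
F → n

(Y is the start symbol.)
To find M[Y', $], we find productions for Y' where $ is in the predict set (PREDICT(N → α) = (FIRST(α) \ {ε}) ∪ (FOLLOW(N) if α ⇒* ε)).

Relevant sets:
  FOLLOW(Y') = { $, 'f' }

Y' → f Y: PREDICT = { 'f' }
Y' → ε: PREDICT = { $, 'f' }
  $ is in predict set, so this production goes in M[Y', $]

M[Y', $] = Y' → ε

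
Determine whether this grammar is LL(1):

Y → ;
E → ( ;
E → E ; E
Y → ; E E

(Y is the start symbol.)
Relevant sets:
  FIRST(E) = { '(' }

For Y:
  PREDICT(Y → ';') = { ';' }
  PREDICT(Y → ';' E E) = { ';' }
For E:
  PREDICT(E → '(' ';') = { '(' }
  PREDICT(E → E ';' E) = { '(' }

Conflict found: Predict set conflict for Y: { ';' }
The grammar is NOT LL(1).

Answer: No. Predict set conflict for Y: { ';' }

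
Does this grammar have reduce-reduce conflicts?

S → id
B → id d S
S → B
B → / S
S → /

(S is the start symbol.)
No reduce-reduce conflicts

A reduce-reduce conflict occurs when an LR(0) state has two complete items [A → α .] and [B → β .] — both call for a reduction, and with no lookahead the parser cannot choose between them.

Augment with S' → S and build the canonical LR(0) collection (I0 = CLOSURE({[S' → . S]}), then GOTO on every symbol after a dot until no new states appear). It has 8 states:
  I0: { [B → . / S], [B → . id d S], [S → . /], [S → . B], [S → . id], [S' → . S] }  — shift
  I1: { [B → . / S], [B → . id d S], [B → / . S], [S → . /], [S → . B], [S → . id], [S → / .] }  — shift, reduce
  I2: { [S → B .] }  — reduce
  I3: { [S' → S .] }  — accept
  I4: { [B → id . d S], [S → id .] }  — shift, reduce
  I5: { [B → . / S], [B → . id d S], [B → id d . S], [S → . /], [S → . B], [S → . id] }  — shift
  I6: { [B → id d S .] }  — reduce
  I7: { [B → / S .] }  — reduce

No state contains more than one complete item.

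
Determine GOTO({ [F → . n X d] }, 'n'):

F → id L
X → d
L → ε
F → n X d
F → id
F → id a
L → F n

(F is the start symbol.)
{ [F → n . X d], [X → . d] }

GOTO(I, 'n') = CLOSURE({ [A → αX.β] : [A → α.Xβ] ∈ I, X = 'n' })

Items with dot before 'n', with the dot advanced:
  [F → . n X d] → [F → n . X d]
Closure of the advanced items:
  [F → n . X d] has the dot before X: add [X → . d]

GOTO = { [F → n . X d], [X → . d] }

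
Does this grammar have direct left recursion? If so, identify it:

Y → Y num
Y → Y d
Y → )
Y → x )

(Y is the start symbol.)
Y → Y num: LEFT RECURSIVE (starts with Y)
Y → Y d: LEFT RECURSIVE (starts with Y)
Y → ): starts with ')'
Y → x ): starts with x

The grammar has direct left recursion on: Y.

Answer: Yes, Y is left-recursive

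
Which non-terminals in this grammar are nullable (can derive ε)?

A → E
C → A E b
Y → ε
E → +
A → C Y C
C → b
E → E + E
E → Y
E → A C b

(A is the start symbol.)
{ 'A', 'E', 'Y' }

ε-productions: Y → ε
So Y is immediately nullable.
E → Y: every symbol on the right is nullable, so E is nullable too.
A → E: every symbol on the right is nullable, so A is nullable too.
No further non-terminal can be added: every production for the remaining non-terminals contains a terminal or a non-nullable non-terminal.
Nullable = { 'A', 'E', 'Y' }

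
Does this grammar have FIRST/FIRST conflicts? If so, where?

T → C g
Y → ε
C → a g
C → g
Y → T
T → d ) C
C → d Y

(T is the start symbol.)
A FIRST/FIRST conflict occurs when two productions N → α and N → β for the same non-terminal have FIRST(α) ∩ FIRST(β) ≠ ∅ (with ε ∈ FIRST of a nullable right-hand side, so two nullable alternatives also conflict).

FIRST sets of the non-terminals at (or reachable through a nullable prefix from) the front of some alternative:
  FIRST(C) = { 'a', 'd', 'g' }
  FIRST(T) = { 'a', 'd', 'g' }

Productions for T:
  T → C g: FIRST = { 'a', 'd', 'g' }
  T → d ) C: FIRST = { 'd' }
Productions for Y:
  Y → ε: FIRST = { ε }
  Y → T: FIRST = { 'a', 'd', 'g' }
Productions for C:
  C → a g: FIRST = { 'a' }
  C → g: FIRST = { 'g' }
  C → d Y: FIRST = { 'd' }

Conflict for T: T → C g and T → d ) C
  Overlap: { 'd' }

Answer: Yes. T → C g / T → d ')' C on { 'd' }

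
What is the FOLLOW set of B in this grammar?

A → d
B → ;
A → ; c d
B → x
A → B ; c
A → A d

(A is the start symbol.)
To compute FOLLOW(B), find every occurrence of B on a right-hand side N → α B β: add FIRST(β) \ {ε}, and if β is empty or nullable also add FOLLOW(N). Iterate to a fixed point.

In A → B ; c: B is followed by ';' c, add FIRST(';' c) \ {ε} = { ';' }

Taking the union: FOLLOW(B) = { ';' }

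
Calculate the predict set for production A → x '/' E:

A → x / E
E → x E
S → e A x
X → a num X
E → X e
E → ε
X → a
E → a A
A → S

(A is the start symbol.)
{ 'x' }

PREDICT(A → x '/' E) = (FIRST(RHS) \ {ε}) ∪ (FOLLOW(A) if ε ∈ FIRST(RHS), i.e. RHS ⇒* ε)
FIRST(x '/' E) = { 'x' }
ε ∉ FIRST(x '/' E), so FOLLOW(A) is not added.
PREDICT(A → x '/' E) = { 'x' }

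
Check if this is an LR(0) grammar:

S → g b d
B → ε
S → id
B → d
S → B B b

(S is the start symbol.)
A grammar is LR(0) if no state in the canonical LR(0) collection has:
  - both a shift item (dot before a terminal) and a complete item (shift-reduce conflict), or
  - two or more complete items (reduce-reduce conflict; the accept item [S' → S .] counts as a complete item here).

Augment with S' → S and build the canonical LR(0) collection (I0 = CLOSURE({[S' → . S]}), then GOTO on every symbol after a dot until no new states appear). It has 10 states:
  I0: { [B → . d], [B → .], [S → . B B b], [S → . g b d], [S → . id], [S' → . S] }  — shift, reduce
  I1: { [B → . d], [B → .], [S → B . B b] }  — shift, reduce
  I2: { [S' → S .] }  — accept
  I3: { [B → d .] }  — reduce
  I4: { [S → g . b d] }  — shift
  I5: { [S → id .] }  — reduce
  I6: { [S → g b . d] }  — shift
  I7: { [S → g b d .] }  — reduce
  I8: { [S → B B . b] }  — shift
  I9: { [S → B B b .] }  — reduce

Conflict in state I0:
  Shift-reduce conflict between [B → .] and [B → . d]
So the grammar is NOT LR(0).

Answer: No. Shift-reduce conflict between [B → .] and [B → . d]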